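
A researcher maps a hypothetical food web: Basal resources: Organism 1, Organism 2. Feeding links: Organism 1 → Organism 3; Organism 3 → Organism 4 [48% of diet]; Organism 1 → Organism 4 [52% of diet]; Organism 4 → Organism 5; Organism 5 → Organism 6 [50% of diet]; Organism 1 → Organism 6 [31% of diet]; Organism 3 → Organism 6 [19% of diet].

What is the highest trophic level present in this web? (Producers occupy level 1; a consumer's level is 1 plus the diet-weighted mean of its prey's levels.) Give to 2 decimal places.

Organism 3: 1 + 1 = 2
Organism 4: 1 + (0.48×2 + 0.52×1) = 2.48
Organism 5: 1 + 2.48 = 3.48
Organism 6: 1 + (0.5×3.48 + 0.31×1 + 0.19×2) = 3.43

3.48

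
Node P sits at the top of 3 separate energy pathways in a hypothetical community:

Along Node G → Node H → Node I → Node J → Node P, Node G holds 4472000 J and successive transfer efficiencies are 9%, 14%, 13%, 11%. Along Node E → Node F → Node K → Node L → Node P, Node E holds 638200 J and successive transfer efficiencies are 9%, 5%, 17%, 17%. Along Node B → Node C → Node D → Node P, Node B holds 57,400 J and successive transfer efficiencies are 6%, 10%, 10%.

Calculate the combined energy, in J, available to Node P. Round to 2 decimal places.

923.20 J

Via Node G: 4472000 × 0.09 × 0.14 × 0.13 × 0.11 = 805.76496 J
Via Node E: 638200 × 0.09 × 0.05 × 0.17 × 0.17 = 82.99791 J
Via Node B: 57400 × 0.06 × 0.1 × 0.1 = 34.44 J
Total at Node P: 805.76496 + 82.99791 + 34.44 = 923.20287 J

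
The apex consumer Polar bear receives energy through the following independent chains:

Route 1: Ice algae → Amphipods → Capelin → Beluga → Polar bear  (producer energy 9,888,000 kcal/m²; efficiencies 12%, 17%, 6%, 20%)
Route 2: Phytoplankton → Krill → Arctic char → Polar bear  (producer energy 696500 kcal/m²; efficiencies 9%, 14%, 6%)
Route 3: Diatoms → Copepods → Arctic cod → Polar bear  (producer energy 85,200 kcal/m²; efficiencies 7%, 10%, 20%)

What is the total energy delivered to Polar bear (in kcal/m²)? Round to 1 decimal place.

Route 1: 9888000 × 0.12 × 0.17 × 0.06 × 0.2 = 2420.5824 kcal/m²
Route 2: 696500 × 0.09 × 0.14 × 0.06 = 526.554 kcal/m²
Route 3: 85200 × 0.07 × 0.1 × 0.2 = 119.28 kcal/m²
Total at Polar bear: 2420.5824 + 526.554 + 119.28 = 3066.4164 kcal/m²

3066.4 kcal/m²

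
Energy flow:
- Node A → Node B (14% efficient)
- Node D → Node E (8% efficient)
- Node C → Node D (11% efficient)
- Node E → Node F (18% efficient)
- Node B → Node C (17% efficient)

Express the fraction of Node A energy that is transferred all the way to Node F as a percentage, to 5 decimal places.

Product of link efficiencies: 0.14 × 0.17 × 0.11 × 0.08 × 0.18 = 0.0000376992
As a percentage: 0.0000376992 × 100 = 0.00377%

0.00377%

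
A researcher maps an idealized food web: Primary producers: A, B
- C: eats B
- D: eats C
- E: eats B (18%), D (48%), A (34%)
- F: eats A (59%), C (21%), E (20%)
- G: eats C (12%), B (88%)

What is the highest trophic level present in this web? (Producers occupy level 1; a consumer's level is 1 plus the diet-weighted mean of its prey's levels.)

C: 1 + 1 = 2
D: 1 + 2 = 3
E: 1 + (0.18×1 + 0.48×3 + 0.34×1) = 2.96
F: 1 + (0.59×1 + 0.21×2 + 0.2×2.96) = 2.602
G: 1 + (0.12×2 + 0.88×1) = 2.12

3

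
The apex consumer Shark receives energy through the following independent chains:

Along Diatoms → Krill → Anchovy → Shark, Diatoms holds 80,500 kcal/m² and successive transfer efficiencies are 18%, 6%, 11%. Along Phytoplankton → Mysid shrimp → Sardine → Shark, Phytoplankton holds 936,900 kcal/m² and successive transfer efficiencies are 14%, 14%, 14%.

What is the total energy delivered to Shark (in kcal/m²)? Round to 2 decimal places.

Via Diatoms: 80500 × 0.18 × 0.06 × 0.11 = 95.634 kcal/m²
Via Phytoplankton: 936900 × 0.14 × 0.14 × 0.14 = 2570.8536 kcal/m²
Total at Shark: 95.634 + 2570.8536 = 2666.4876 kcal/m²

2666.49 kcal/m²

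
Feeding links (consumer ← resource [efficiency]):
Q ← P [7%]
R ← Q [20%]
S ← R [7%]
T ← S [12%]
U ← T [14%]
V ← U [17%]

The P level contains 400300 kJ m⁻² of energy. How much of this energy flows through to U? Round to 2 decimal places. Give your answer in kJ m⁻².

6.59 kJ m⁻²

Q: 400300 × 0.07 = 28021 kJ m⁻²
R: 28021 × 0.2 = 5604.2 kJ m⁻²
S: 5604.2 × 0.07 = 392.294 kJ m⁻²
T: 392.294 × 0.12 = 47.07528 kJ m⁻²
U: 47.07528 × 0.14 = 6.5905392 kJ m⁻²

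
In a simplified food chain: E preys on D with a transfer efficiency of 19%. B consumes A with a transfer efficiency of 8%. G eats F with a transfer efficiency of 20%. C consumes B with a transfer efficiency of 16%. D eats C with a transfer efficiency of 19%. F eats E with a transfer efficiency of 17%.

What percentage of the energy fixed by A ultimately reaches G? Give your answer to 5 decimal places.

0.00157%

Product of link efficiencies: 0.08 × 0.16 × 0.19 × 0.19 × 0.17 × 0.2 = 0.00001571072
As a percentage: 0.00001571072 × 100 = 0.00157%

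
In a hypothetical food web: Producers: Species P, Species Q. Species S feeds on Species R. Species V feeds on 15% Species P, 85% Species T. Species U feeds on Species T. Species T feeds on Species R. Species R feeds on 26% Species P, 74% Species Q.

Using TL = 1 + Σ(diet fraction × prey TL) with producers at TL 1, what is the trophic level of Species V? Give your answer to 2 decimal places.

Species R: 1 + (0.26×1 + 0.74×1) = 2
Species S: 1 + 2 = 3
Species T: 1 + 2 = 3
Species U: 1 + 3 = 4
Species V: 1 + (0.15×1 + 0.85×3) = 3.7

3.70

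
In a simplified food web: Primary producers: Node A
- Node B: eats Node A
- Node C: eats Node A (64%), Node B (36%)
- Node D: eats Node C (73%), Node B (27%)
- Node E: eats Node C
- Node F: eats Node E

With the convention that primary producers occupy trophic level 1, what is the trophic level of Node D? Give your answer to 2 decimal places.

Node B: 1 + 1 = 2
Node C: 1 + (0.64×1 + 0.36×2) = 2.36
Node D: 1 + (0.73×2.36 + 0.27×2) = 3.2628
Node E: 1 + 2.36 = 3.36
Node F: 1 + 3.36 = 4.36

3.26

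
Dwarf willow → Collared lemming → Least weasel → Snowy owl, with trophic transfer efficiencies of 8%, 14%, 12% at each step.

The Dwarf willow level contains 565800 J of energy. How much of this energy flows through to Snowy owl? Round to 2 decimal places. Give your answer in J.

760.44 J

Collared lemming: 565800 × 0.08 = 45264 J
Least weasel: 45264 × 0.14 = 6336.96 J
Snowy owl: 6336.96 × 0.12 = 760.4352 J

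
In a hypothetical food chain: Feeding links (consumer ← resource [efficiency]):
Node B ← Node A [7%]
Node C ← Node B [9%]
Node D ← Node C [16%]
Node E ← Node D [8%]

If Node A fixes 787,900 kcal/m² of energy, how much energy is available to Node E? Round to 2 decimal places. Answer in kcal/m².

63.54 kcal/m²

Node B: 787900 × 0.07 = 55153 kcal/m²
Node C: 55153 × 0.09 = 4963.77 kcal/m²
Node D: 4963.77 × 0.16 = 794.2032 kcal/m²
Node E: 794.2032 × 0.08 = 63.536256 kcal/m²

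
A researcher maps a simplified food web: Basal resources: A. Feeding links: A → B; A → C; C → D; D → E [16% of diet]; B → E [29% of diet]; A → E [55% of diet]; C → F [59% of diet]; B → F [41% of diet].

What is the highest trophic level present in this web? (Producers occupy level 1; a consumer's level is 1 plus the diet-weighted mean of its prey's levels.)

B: 1 + 1 = 2
C: 1 + 1 = 2
D: 1 + 2 = 3
E: 1 + (0.16×3 + 0.29×2 + 0.55×1) = 2.61
F: 1 + (0.59×2 + 0.41×2) = 3

3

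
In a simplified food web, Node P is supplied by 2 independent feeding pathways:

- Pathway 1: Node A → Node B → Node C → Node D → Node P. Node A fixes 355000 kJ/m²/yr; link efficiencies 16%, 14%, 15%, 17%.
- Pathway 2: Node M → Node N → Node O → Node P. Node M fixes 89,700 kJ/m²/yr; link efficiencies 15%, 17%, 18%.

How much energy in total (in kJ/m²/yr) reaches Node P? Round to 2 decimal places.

Pathway 1: 355000 × 0.16 × 0.14 × 0.15 × 0.17 = 202.776 kJ/m²/yr
Pathway 2: 89700 × 0.15 × 0.17 × 0.18 = 411.723 kJ/m²/yr
Total at Node P: 202.776 + 411.723 = 614.499 kJ/m²/yr

614.50 kJ/m²/yr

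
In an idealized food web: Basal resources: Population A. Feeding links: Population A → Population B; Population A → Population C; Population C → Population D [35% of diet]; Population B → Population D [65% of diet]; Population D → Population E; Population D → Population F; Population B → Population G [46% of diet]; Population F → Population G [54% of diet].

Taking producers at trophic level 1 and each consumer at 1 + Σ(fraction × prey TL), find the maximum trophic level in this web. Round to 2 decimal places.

4.08

Population B: 1 + 1 = 2
Population C: 1 + 1 = 2
Population D: 1 + (0.35×2 + 0.65×2) = 3
Population E: 1 + 3 = 4
Population F: 1 + 3 = 4
Population G: 1 + (0.46×2 + 0.54×4) = 4.08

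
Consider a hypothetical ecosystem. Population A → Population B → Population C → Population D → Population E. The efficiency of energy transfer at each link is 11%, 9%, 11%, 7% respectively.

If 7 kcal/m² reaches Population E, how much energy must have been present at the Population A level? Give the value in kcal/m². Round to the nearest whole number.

Cumulative transfer efficiency: 0.11 × 0.09 × 0.11 × 0.07 = 0.00007623
Population A energy = 7 / 0.00007623 = 91827 kcal/m²

91827 kcal/m²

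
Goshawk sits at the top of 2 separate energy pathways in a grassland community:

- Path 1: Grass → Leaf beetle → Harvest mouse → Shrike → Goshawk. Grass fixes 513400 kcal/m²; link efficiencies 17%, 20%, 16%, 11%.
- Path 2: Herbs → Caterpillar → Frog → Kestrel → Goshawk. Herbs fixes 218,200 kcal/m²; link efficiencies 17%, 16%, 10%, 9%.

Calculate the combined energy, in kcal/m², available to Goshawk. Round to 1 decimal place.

360.6 kcal/m²

Path 1: 513400 × 0.17 × 0.2 × 0.16 × 0.11 = 307.21856 kcal/m²
Path 2: 218200 × 0.17 × 0.16 × 0.1 × 0.09 = 53.41536 kcal/m²
Total at Goshawk: 307.21856 + 53.41536 = 360.63392 kcal/m²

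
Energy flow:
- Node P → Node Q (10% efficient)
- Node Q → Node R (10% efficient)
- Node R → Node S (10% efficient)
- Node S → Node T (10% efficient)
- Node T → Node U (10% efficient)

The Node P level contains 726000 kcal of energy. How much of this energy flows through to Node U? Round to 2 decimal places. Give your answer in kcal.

7.26 kcal

Node Q: 726000 × 0.1 = 72600 kcal
Node R: 72600 × 0.1 = 7260 kcal
Node S: 7260 × 0.1 = 726 kcal
Node T: 726 × 0.1 = 72.6 kcal
Node U: 72.6 × 0.1 = 7.26 kcal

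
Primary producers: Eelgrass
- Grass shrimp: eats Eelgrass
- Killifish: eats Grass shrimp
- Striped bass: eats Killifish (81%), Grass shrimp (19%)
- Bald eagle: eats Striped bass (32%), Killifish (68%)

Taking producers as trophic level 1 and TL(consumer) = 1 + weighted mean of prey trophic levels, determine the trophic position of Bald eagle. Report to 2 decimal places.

4.26

Grass shrimp: 1 + 1 = 2
Killifish: 1 + 2 = 3
Striped bass: 1 + (0.81×3 + 0.19×2) = 3.81
Bald eagle: 1 + (0.32×3.81 + 0.68×3) = 4.2592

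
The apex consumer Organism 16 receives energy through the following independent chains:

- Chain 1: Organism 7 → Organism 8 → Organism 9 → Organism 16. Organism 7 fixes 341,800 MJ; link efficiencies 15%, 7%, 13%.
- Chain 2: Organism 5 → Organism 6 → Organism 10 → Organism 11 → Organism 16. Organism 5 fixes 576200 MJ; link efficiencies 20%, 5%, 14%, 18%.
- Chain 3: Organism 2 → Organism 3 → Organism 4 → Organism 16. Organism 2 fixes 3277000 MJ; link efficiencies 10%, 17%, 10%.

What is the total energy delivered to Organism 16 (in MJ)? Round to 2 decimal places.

Chain 1: 341800 × 0.15 × 0.07 × 0.13 = 466.557 MJ
Chain 2: 576200 × 0.2 × 0.05 × 0.14 × 0.18 = 145.2024 MJ
Chain 3: 3277000 × 0.1 × 0.17 × 0.1 = 5570.9 MJ
Total at Organism 16: 466.557 + 145.2024 + 5570.9 = 6182.6594 MJ

6182.66 MJ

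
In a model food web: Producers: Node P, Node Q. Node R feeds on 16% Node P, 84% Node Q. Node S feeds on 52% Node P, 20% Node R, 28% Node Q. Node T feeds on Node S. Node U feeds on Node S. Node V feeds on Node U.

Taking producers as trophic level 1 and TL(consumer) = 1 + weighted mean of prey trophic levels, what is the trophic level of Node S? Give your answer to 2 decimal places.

2.20

Node R: 1 + (0.16×1 + 0.84×1) = 2
Node S: 1 + (0.52×1 + 0.2×2 + 0.28×1) = 2.2
Node T: 1 + 2.2 = 3.2
Node U: 1 + 2.2 = 3.2
Node V: 1 + 3.2 = 4.2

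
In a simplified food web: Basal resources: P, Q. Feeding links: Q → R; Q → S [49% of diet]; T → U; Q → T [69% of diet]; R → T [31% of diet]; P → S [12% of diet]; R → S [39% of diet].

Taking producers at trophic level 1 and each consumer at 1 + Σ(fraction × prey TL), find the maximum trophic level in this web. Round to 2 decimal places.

R: 1 + 1 = 2
S: 1 + (0.39×2 + 0.49×1 + 0.12×1) = 2.39
T: 1 + (0.69×1 + 0.31×2) = 2.31
U: 1 + 2.31 = 3.31

3.31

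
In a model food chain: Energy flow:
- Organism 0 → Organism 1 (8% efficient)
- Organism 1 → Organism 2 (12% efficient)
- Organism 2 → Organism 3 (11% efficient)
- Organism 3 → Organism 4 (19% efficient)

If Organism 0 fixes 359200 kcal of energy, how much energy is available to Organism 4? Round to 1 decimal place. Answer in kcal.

Organism 1: 359200 × 0.08 = 28736 kcal
Organism 2: 28736 × 0.12 = 3448.32 kcal
Organism 3: 3448.32 × 0.11 = 379.3152 kcal
Organism 4: 379.3152 × 0.19 = 72.069888 kcal

72.1 kcal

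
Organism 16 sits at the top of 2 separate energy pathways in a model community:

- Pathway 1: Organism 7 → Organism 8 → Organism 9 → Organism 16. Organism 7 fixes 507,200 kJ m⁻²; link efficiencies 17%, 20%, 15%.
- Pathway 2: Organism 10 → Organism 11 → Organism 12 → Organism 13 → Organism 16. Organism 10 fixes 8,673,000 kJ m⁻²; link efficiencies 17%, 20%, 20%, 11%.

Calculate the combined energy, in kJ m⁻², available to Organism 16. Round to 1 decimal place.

Pathway 1: 507200 × 0.17 × 0.2 × 0.15 = 2586.72 kJ m⁻²
Pathway 2: 8673000 × 0.17 × 0.2 × 0.2 × 0.11 = 6487.404 kJ m⁻²
Total at Organism 16: 2586.72 + 6487.404 = 9074.124 kJ m⁻²

9074.1 kJ m⁻²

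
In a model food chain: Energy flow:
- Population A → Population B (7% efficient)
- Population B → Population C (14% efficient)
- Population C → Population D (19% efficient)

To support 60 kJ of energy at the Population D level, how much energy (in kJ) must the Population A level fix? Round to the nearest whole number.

Cumulative transfer efficiency: 0.07 × 0.14 × 0.19 = 0.001862
Population A energy = 60 / 0.001862 = 32223 kJ

32223 kJ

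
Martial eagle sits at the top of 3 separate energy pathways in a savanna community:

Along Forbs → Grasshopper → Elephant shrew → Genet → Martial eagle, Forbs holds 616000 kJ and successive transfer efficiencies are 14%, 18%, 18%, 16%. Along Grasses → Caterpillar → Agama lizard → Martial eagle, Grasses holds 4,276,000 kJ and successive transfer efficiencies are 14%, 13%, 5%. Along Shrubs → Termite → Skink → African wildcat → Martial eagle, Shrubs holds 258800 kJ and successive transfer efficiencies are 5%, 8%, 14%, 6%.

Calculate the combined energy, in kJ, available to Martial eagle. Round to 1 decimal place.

4346.9 kJ

Via Forbs: 616000 × 0.14 × 0.18 × 0.18 × 0.16 = 447.06816 kJ
Via Grasses: 4276000 × 0.14 × 0.13 × 0.05 = 3891.16 kJ
Via Shrubs: 258800 × 0.05 × 0.08 × 0.14 × 0.06 = 8.69568 kJ
Total at Martial eagle: 447.06816 + 3891.16 + 8.69568 = 4346.92384 kJ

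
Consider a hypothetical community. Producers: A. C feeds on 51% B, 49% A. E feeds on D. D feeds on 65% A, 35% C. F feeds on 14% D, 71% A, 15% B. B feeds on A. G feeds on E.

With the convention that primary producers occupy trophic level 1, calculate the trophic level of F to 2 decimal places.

B: 1 + 1 = 2
C: 1 + (0.51×2 + 0.49×1) = 2.51
D: 1 + (0.65×1 + 0.35×2.51) = 2.5285
E: 1 + 2.5285 = 3.5285
F: 1 + (0.14×2.5285 + 0.71×1 + 0.15×2) = 2.36399
G: 1 + 3.5285 = 4.5285

2.36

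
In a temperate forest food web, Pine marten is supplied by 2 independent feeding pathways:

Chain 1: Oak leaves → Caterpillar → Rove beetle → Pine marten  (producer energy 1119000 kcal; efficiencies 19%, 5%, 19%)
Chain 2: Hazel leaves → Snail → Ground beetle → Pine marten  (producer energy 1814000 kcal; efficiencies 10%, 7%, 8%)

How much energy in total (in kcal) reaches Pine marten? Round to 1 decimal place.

3035.6 kcal

Chain 1: 1119000 × 0.19 × 0.05 × 0.19 = 2019.795 kcal
Chain 2: 1814000 × 0.1 × 0.07 × 0.08 = 1015.84 kcal
Total at Pine marten: 2019.795 + 1015.84 = 3035.635 kcal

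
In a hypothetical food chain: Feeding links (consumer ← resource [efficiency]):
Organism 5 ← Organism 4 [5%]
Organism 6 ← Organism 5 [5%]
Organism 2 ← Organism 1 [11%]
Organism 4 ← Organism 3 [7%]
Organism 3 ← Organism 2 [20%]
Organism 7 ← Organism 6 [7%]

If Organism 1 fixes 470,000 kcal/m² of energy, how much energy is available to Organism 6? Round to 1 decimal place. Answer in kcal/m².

Organism 2: 470000 × 0.11 = 51700 kcal/m²
Organism 3: 51700 × 0.2 = 10340 kcal/m²
Organism 4: 10340 × 0.07 = 723.8 kcal/m²
Organism 5: 723.8 × 0.05 = 36.19 kcal/m²
Organism 6: 36.19 × 0.05 = 1.8095 kcal/m²

1.8 kcal/m²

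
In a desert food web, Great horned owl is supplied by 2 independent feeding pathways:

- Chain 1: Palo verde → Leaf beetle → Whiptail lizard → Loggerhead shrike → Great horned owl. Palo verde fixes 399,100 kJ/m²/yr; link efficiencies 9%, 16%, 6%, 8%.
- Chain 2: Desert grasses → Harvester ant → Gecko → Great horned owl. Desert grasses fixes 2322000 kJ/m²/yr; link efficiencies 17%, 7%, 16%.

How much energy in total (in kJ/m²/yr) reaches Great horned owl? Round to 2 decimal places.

4448.67 kJ/m²/yr

Chain 1: 399100 × 0.09 × 0.16 × 0.06 × 0.08 = 27.585792 kJ/m²/yr
Chain 2: 2322000 × 0.17 × 0.07 × 0.16 = 4421.088 kJ/m²/yr
Total at Great horned owl: 27.585792 + 4421.088 = 4448.673792 kJ/m²/yr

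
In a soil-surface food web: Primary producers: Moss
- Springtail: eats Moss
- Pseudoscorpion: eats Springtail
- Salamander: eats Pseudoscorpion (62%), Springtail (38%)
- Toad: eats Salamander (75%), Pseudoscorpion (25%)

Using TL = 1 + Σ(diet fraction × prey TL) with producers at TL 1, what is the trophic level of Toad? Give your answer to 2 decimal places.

Springtail: 1 + 1 = 2
Pseudoscorpion: 1 + 2 = 3
Salamander: 1 + (0.62×3 + 0.38×2) = 3.62
Toad: 1 + (0.75×3.62 + 0.25×3) = 4.465

4.47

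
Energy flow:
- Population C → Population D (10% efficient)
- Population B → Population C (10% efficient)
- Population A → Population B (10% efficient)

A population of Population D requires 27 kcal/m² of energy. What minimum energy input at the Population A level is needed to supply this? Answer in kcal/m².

Cumulative transfer efficiency: 0.1 × 0.1 × 0.1 = 0.001
Population A energy = 27 / 0.001 = 27000 kcal/m²

27000 kcal/m²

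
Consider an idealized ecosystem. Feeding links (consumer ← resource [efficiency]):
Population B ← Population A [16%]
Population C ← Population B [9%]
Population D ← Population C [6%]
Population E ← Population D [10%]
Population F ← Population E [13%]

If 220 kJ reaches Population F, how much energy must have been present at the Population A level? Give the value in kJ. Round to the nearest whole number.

Cumulative transfer efficiency: 0.16 × 0.09 × 0.06 × 0.1 × 0.13 = 0.000011232
Population A energy = 220 / 0.000011232 = 19586895 kJ

19586895 kJ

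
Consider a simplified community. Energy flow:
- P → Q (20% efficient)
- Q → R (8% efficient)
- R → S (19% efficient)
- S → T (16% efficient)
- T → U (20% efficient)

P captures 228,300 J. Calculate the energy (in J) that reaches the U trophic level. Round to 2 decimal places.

Q: 228300 × 0.2 = 45660 J
R: 45660 × 0.08 = 3652.8 J
S: 3652.8 × 0.19 = 694.032 J
T: 694.032 × 0.16 = 111.04512 J
U: 111.04512 × 0.2 = 22.209024 J

22.21 J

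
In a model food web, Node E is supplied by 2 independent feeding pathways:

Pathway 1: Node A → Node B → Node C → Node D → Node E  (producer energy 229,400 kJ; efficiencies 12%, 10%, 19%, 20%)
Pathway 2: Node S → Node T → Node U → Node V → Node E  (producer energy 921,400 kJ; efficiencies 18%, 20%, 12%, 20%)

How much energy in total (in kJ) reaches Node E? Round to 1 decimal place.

900.7 kJ

Pathway 1: 229400 × 0.12 × 0.1 × 0.19 × 0.2 = 104.6064 kJ
Pathway 2: 921400 × 0.18 × 0.2 × 0.12 × 0.2 = 796.0896 kJ
Total at Node E: 104.6064 + 796.0896 = 900.696 kJ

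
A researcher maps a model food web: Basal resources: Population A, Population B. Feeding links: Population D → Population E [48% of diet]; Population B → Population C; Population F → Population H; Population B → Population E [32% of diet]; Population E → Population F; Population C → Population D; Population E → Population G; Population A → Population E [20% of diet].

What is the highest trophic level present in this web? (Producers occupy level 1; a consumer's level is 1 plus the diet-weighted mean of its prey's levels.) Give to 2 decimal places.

4.96

Population C: 1 + 1 = 2
Population D: 1 + 2 = 3
Population E: 1 + (0.2×1 + 0.48×3 + 0.32×1) = 2.96
Population F: 1 + 2.96 = 3.96
Population G: 1 + 2.96 = 3.96
Population H: 1 + 3.96 = 4.96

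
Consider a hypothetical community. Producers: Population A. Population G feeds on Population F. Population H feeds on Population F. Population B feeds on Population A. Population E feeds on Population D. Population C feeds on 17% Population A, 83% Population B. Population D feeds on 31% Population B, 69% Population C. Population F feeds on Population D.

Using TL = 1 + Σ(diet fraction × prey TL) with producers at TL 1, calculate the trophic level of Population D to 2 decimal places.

Population B: 1 + 1 = 2
Population C: 1 + (0.17×1 + 0.83×2) = 2.83
Population D: 1 + (0.31×2 + 0.69×2.83) = 3.5727
Population E: 1 + 3.5727 = 4.5727
Population F: 1 + 3.5727 = 4.5727
Population G: 1 + 4.5727 = 5.5727
Population H: 1 + 4.5727 = 5.5727

3.57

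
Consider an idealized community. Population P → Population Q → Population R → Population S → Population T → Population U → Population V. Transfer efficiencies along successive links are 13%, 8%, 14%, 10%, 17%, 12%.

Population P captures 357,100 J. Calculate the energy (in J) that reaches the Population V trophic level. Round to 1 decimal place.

Population Q: 357100 × 0.13 = 46423 J
Population R: 46423 × 0.08 = 3713.84 J
Population S: 3713.84 × 0.14 = 519.9376 J
Population T: 519.9376 × 0.1 = 51.99376 J
Population U: 51.99376 × 0.17 = 8.8389392 J
Population V: 8.8389392 × 0.12 = 1.060672704 J

1.1 J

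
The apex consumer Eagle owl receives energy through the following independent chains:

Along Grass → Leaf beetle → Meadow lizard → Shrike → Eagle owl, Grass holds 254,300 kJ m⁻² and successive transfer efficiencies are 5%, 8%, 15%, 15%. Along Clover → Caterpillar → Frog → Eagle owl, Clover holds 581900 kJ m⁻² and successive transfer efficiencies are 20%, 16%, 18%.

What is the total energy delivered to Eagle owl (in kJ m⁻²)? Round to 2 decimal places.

Via Grass: 254300 × 0.05 × 0.08 × 0.15 × 0.15 = 22.887 kJ m⁻²
Via Clover: 581900 × 0.2 × 0.16 × 0.18 = 3351.744 kJ m⁻²
Total at Eagle owl: 22.887 + 3351.744 = 3374.631 kJ m⁻²

3374.63 kJ m⁻²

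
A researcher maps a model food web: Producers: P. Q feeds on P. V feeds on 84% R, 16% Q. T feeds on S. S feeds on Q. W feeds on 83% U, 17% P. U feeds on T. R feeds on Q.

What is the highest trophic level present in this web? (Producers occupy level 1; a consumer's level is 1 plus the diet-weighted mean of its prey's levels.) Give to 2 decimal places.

5.32

Q: 1 + 1 = 2
R: 1 + 2 = 3
S: 1 + 2 = 3
T: 1 + 3 = 4
U: 1 + 4 = 5
V: 1 + (0.84×3 + 0.16×2) = 3.84
W: 1 + (0.83×5 + 0.17×1) = 5.32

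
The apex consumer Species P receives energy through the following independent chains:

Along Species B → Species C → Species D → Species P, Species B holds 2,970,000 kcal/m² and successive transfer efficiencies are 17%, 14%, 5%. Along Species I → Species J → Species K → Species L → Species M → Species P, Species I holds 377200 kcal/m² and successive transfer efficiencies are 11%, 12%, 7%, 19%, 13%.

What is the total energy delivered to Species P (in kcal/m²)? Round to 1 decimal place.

3542.9 kcal/m²

Via Species B: 2970000 × 0.17 × 0.14 × 0.05 = 3534.3 kcal/m²
Via Species I: 377200 × 0.11 × 0.12 × 0.07 × 0.19 × 0.13 = 8.60876016 kcal/m²
Total at Species P: 3534.3 + 8.60876016 = 3542.90876016 kcal/m²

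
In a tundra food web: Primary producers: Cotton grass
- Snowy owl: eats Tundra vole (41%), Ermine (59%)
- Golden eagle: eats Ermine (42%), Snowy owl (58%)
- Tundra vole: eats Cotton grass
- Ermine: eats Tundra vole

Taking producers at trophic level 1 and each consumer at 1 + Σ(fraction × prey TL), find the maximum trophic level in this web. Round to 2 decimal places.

Tundra vole: 1 + 1 = 2
Ermine: 1 + 2 = 3
Snowy owl: 1 + (0.41×2 + 0.59×3) = 3.59
Golden eagle: 1 + (0.42×3 + 0.58×3.59) = 4.3422

4.34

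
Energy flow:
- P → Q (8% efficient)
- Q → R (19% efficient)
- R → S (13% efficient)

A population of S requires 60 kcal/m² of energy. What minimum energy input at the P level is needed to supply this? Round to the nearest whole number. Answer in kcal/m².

Cumulative transfer efficiency: 0.08 × 0.19 × 0.13 = 0.001976
P energy = 60 / 0.001976 = 30364 kcal/m²

30364 kcal/m²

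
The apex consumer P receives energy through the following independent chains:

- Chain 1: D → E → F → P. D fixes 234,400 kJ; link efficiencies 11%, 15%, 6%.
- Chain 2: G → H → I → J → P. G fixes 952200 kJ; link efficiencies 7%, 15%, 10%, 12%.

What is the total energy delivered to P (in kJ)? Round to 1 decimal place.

Chain 1: 234400 × 0.11 × 0.15 × 0.06 = 232.056 kJ
Chain 2: 952200 × 0.07 × 0.15 × 0.1 × 0.12 = 119.9772 kJ
Total at P: 232.056 + 119.9772 = 352.0332 kJ

352.0 kJ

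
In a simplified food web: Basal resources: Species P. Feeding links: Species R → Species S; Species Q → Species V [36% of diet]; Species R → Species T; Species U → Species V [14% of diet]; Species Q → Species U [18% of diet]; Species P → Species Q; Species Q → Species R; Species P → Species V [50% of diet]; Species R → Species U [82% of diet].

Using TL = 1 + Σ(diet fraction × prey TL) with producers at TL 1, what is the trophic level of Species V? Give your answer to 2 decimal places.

2.75

Species Q: 1 + 1 = 2
Species R: 1 + 2 = 3
Species S: 1 + 3 = 4
Species T: 1 + 3 = 4
Species U: 1 + (0.82×3 + 0.18×2) = 3.82
Species V: 1 + (0.5×1 + 0.36×2 + 0.14×3.82) = 2.7548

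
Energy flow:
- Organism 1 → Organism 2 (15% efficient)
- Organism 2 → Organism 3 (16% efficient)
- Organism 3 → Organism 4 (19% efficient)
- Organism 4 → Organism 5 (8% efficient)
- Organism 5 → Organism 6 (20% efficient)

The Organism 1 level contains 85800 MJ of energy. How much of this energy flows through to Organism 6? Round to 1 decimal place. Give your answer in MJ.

6.3 MJ

Organism 2: 85800 × 0.15 = 12870 MJ
Organism 3: 12870 × 0.16 = 2059.2 MJ
Organism 4: 2059.2 × 0.19 = 391.248 MJ
Organism 5: 391.248 × 0.08 = 31.29984 MJ
Organism 6: 31.29984 × 0.2 = 6.259968 MJ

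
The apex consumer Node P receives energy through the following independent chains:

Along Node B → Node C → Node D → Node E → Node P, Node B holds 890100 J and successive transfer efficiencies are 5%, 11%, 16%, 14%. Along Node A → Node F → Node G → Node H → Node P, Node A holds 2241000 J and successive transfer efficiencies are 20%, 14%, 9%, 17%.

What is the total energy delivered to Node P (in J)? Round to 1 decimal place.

Via Node B: 890100 × 0.05 × 0.11 × 0.16 × 0.14 = 109.66032 J
Via Node A: 2241000 × 0.2 × 0.14 × 0.09 × 0.17 = 960.0444 J
Total at Node P: 109.66032 + 960.0444 = 1069.70472 J

1069.7 J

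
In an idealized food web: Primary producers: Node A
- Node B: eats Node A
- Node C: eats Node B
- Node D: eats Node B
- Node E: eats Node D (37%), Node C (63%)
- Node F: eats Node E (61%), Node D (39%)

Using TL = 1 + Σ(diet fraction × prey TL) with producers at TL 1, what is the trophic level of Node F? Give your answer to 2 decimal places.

Node B: 1 + 1 = 2
Node C: 1 + 2 = 3
Node D: 1 + 2 = 3
Node E: 1 + (0.37×3 + 0.63×3) = 4
Node F: 1 + (0.61×4 + 0.39×3) = 4.61

4.61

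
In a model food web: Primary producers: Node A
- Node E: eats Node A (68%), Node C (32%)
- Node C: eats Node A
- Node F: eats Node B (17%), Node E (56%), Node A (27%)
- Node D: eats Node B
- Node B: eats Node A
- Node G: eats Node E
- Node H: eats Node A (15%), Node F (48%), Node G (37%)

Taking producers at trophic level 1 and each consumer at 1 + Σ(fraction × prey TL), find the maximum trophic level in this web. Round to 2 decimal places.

3.77

Node B: 1 + 1 = 2
Node C: 1 + 1 = 2
Node D: 1 + 2 = 3
Node E: 1 + (0.68×1 + 0.32×2) = 2.32
Node F: 1 + (0.17×2 + 0.56×2.32 + 0.27×1) = 2.9092
Node G: 1 + 2.32 = 3.32
Node H: 1 + (0.15×1 + 0.48×2.9092 + 0.37×3.32) = 3.774816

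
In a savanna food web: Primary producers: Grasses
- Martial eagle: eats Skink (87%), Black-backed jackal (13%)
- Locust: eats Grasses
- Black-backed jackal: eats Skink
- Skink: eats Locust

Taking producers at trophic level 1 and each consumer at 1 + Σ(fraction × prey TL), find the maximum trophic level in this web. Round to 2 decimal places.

4.13

Locust: 1 + 1 = 2
Skink: 1 + 2 = 3
Black-backed jackal: 1 + 3 = 4
Martial eagle: 1 + (0.87×3 + 0.13×4) = 4.13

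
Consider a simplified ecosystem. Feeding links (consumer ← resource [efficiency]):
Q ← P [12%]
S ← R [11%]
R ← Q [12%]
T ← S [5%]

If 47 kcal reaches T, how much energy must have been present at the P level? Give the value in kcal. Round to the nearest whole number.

Cumulative transfer efficiency: 0.12 × 0.12 × 0.11 × 0.05 = 0.0000792
P energy = 47 / 0.0000792 = 593434 kcal

593434 kcal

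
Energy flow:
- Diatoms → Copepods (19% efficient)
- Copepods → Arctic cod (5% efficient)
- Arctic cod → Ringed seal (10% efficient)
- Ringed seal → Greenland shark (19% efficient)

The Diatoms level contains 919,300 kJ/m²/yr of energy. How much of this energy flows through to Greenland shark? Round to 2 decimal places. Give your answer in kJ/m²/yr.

165.93 kJ/m²/yr

Copepods: 919300 × 0.19 = 174667 kJ/m²/yr
Arctic cod: 174667 × 0.05 = 8733.35 kJ/m²/yr
Ringed seal: 8733.35 × 0.1 = 873.335 kJ/m²/yr
Greenland shark: 873.335 × 0.19 = 165.93365 kJ/m²/yr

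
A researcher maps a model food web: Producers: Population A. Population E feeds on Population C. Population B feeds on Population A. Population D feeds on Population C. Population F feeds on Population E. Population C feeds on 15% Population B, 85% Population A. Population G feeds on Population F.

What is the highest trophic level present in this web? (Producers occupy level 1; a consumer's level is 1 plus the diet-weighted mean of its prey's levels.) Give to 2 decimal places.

5.15

Population B: 1 + 1 = 2
Population C: 1 + (0.15×2 + 0.85×1) = 2.15
Population D: 1 + 2.15 = 3.15
Population E: 1 + 2.15 = 3.15
Population F: 1 + 3.15 = 4.15
Population G: 1 + 4.15 = 5.15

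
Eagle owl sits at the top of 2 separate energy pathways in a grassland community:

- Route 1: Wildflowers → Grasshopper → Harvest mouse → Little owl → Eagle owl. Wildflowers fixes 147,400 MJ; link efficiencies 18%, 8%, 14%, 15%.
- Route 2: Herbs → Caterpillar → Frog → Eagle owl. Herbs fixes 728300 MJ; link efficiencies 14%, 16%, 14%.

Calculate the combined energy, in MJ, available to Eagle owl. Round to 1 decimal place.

Route 1: 147400 × 0.18 × 0.08 × 0.14 × 0.15 = 44.57376 MJ
Route 2: 728300 × 0.14 × 0.16 × 0.14 = 2283.9488 MJ
Total at Eagle owl: 44.57376 + 2283.9488 = 2328.52256 MJ

2328.5 MJ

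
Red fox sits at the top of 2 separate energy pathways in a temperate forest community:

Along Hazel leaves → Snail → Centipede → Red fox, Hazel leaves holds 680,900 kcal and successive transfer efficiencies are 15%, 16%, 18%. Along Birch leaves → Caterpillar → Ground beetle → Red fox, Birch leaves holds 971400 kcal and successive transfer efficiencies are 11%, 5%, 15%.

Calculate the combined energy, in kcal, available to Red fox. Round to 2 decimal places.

Via Hazel leaves: 680900 × 0.15 × 0.16 × 0.18 = 2941.488 kcal
Via Birch leaves: 971400 × 0.11 × 0.05 × 0.15 = 801.405 kcal
Total at Red fox: 2941.488 + 801.405 = 3742.893 kcal

3742.89 kcal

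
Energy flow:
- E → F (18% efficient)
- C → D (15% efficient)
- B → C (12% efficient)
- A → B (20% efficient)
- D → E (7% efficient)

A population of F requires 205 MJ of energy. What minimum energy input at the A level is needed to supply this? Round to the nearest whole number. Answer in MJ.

4519400 MJ

Cumulative transfer efficiency: 0.2 × 0.12 × 0.15 × 0.07 × 0.18 = 0.00004536
A energy = 205 / 0.00004536 = 4519400 MJ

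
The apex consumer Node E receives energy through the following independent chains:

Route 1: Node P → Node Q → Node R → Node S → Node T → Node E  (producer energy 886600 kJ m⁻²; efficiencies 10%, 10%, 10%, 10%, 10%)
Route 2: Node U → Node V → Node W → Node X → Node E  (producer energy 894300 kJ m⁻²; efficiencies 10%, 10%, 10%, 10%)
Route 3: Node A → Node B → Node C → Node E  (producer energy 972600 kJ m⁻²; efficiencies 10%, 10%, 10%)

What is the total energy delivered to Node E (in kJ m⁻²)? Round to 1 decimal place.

1070.9 kJ m⁻²

Route 1: 886600 × 0.1 × 0.1 × 0.1 × 0.1 × 0.1 = 8.866 kJ m⁻²
Route 2: 894300 × 0.1 × 0.1 × 0.1 × 0.1 = 89.43 kJ m⁻²
Route 3: 972600 × 0.1 × 0.1 × 0.1 = 972.6 kJ m⁻²
Total at Node E: 8.866 + 89.43 + 972.6 = 1070.896 kJ m⁻²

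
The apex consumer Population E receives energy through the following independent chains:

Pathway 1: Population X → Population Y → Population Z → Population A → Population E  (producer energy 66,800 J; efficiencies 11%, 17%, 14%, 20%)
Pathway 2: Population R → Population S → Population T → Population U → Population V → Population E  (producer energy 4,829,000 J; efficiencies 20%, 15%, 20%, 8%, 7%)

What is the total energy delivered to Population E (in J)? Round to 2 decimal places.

197.23 J

Pathway 1: 66800 × 0.11 × 0.17 × 0.14 × 0.2 = 34.97648 J
Pathway 2: 4829000 × 0.2 × 0.15 × 0.2 × 0.08 × 0.07 = 162.2544 J
Total at Population E: 34.97648 + 162.2544 = 197.23088 J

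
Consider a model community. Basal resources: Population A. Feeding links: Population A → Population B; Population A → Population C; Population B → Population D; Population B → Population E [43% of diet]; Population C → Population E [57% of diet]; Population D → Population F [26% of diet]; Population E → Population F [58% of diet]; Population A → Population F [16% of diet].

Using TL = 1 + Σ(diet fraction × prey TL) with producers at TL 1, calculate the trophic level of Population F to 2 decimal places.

Population B: 1 + 1 = 2
Population C: 1 + 1 = 2
Population D: 1 + 2 = 3
Population E: 1 + (0.43×2 + 0.57×2) = 3
Population F: 1 + (0.26×3 + 0.58×3 + 0.16×1) = 3.68

3.68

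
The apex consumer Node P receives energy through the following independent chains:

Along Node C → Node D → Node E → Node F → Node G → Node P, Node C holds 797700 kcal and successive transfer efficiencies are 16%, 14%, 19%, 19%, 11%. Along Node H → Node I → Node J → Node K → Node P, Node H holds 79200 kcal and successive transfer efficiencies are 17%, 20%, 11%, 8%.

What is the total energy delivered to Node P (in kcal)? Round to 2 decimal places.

94.65 kcal

Via Node C: 797700 × 0.16 × 0.14 × 0.19 × 0.19 × 0.11 = 70.95573408 kcal
Via Node H: 79200 × 0.17 × 0.2 × 0.11 × 0.08 = 23.69664 kcal
Total at Node P: 70.95573408 + 23.69664 = 94.65237408 kcal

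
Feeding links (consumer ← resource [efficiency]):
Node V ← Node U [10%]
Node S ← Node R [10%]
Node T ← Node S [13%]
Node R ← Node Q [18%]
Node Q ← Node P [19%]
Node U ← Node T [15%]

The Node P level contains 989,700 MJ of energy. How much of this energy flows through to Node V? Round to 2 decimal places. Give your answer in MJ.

6.60 MJ

Node Q: 989700 × 0.19 = 188043 MJ
Node R: 188043 × 0.18 = 33847.74 MJ
Node S: 33847.74 × 0.1 = 3384.774 MJ
Node T: 3384.774 × 0.13 = 440.02062 MJ
Node U: 440.02062 × 0.15 = 66.003093 MJ
Node V: 66.003093 × 0.1 = 6.6003093 MJ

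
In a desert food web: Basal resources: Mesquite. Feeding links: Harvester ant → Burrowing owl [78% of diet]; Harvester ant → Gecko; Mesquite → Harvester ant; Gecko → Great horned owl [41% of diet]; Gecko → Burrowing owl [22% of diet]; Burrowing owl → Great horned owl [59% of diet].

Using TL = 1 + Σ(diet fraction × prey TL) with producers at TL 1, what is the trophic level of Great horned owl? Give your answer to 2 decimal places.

Harvester ant: 1 + 1 = 2
Gecko: 1 + 2 = 3
Burrowing owl: 1 + (0.78×2 + 0.22×3) = 3.22
Great horned owl: 1 + (0.59×3.22 + 0.41×3) = 4.1298

4.13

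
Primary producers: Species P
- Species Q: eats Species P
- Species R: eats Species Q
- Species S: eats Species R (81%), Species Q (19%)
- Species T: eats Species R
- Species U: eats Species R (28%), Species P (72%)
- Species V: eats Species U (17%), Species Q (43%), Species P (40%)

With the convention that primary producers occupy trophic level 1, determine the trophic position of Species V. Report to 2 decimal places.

2.70

Species Q: 1 + 1 = 2
Species R: 1 + 2 = 3
Species S: 1 + (0.81×3 + 0.19×2) = 3.81
Species T: 1 + 3 = 4
Species U: 1 + (0.28×3 + 0.72×1) = 2.56
Species V: 1 + (0.17×2.56 + 0.43×2 + 0.4×1) = 2.6952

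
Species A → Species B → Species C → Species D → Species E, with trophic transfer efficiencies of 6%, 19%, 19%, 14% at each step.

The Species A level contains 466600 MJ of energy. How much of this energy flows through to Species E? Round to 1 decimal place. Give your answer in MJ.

Species B: 466600 × 0.06 = 27996 MJ
Species C: 27996 × 0.19 = 5319.24 MJ
Species D: 5319.24 × 0.19 = 1010.6556 MJ
Species E: 1010.6556 × 0.14 = 141.491784 MJ

141.5 MJ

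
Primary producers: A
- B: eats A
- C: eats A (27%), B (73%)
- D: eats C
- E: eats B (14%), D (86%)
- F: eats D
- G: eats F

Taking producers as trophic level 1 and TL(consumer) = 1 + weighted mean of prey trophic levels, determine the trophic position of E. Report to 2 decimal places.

B: 1 + 1 = 2
C: 1 + (0.27×1 + 0.73×2) = 2.73
D: 1 + 2.73 = 3.73
E: 1 + (0.14×2 + 0.86×3.73) = 4.4878
F: 1 + 3.73 = 4.73
G: 1 + 4.73 = 5.73

4.49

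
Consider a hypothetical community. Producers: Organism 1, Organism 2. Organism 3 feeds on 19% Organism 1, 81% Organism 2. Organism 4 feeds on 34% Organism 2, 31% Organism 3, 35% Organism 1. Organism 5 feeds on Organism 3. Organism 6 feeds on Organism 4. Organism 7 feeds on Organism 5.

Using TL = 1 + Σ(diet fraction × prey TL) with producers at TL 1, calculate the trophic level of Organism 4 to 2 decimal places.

Organism 3: 1 + (0.19×1 + 0.81×1) = 2
Organism 4: 1 + (0.34×1 + 0.31×2 + 0.35×1) = 2.31
Organism 5: 1 + 2 = 3
Organism 6: 1 + 2.31 = 3.31
Organism 7: 1 + 3 = 4

2.31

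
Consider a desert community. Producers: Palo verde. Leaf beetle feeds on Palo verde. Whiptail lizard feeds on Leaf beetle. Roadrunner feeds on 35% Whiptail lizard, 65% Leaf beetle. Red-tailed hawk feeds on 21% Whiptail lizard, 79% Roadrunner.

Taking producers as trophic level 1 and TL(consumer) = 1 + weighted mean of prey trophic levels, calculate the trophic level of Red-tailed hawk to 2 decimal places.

Leaf beetle: 1 + 1 = 2
Whiptail lizard: 1 + 2 = 3
Roadrunner: 1 + (0.35×3 + 0.65×2) = 3.35
Red-tailed hawk: 1 + (0.21×3 + 0.79×3.35) = 4.2765

4.28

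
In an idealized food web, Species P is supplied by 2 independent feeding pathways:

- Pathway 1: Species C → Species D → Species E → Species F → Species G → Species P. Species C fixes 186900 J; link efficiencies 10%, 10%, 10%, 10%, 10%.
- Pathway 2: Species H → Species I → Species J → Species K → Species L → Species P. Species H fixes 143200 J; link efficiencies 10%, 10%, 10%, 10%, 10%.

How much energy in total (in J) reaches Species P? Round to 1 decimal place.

3.3 J

Pathway 1: 186900 × 0.1 × 0.1 × 0.1 × 0.1 × 0.1 = 1.869 J
Pathway 2: 143200 × 0.1 × 0.1 × 0.1 × 0.1 × 0.1 = 1.432 J
Total at Species P: 1.869 + 1.432 = 3.301 J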